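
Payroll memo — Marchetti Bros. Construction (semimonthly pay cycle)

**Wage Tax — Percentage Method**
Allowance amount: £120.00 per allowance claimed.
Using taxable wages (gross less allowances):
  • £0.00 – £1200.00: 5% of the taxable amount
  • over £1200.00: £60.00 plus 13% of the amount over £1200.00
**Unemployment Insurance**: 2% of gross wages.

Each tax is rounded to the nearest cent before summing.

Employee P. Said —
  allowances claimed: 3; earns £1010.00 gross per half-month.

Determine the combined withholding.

Wage Tax: taxable = £1010.00 − 3×£120.00 = £650.00
  5% × £650.00 = £32.50
Unemployment Insurance: 2% × £1010.00 = £20.20
Total: £32.50 + £20.20 = £52.70

£52.70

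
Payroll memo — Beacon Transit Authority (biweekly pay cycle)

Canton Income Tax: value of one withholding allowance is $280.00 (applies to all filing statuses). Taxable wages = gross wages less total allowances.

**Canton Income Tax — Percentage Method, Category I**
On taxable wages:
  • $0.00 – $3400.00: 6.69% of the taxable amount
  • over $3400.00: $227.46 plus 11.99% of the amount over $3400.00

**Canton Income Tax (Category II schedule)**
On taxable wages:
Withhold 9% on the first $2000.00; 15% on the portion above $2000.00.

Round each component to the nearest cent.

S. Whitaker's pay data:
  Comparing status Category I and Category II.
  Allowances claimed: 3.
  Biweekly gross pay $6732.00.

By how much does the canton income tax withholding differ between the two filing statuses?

$237.55

Canton Income Tax (Category I): taxable = $6732.00 − 3×$280.00 = $5892.00
  $227.46 + 11.99% × ($5892.00 − $3400.00) = $227.46 + 11.99% × $2492.00 = $526.25
Canton Income Tax (Category II): taxable = $6732.00 − 3×$280.00 = $5892.00
  $180.00 + 15% × ($5892.00 − $2000.00) = $180.00 + 15% × $3892.00 = $763.80
Difference: |$526.25 − $763.80| = $237.55 (higher under Category II)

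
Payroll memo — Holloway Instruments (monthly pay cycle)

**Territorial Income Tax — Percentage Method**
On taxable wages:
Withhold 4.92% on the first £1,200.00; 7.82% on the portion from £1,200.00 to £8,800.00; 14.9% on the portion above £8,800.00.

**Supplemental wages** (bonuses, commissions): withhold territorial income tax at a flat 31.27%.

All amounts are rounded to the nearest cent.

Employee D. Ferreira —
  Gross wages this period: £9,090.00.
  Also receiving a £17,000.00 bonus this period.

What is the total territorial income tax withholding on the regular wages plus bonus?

£6,012.47

Territorial Income Tax: taxable = £9,090.00
  £653.36 + 14.9% × (£9,090.00 − £8,800.00) = £653.36 + 14.9% × £290.00 = £696.57
Supplemental (31.27% flat on bonus): 31.27% × £17,000.00 = £5,315.90
Total territorial income tax: £696.57 + £5,315.90 = £6,012.47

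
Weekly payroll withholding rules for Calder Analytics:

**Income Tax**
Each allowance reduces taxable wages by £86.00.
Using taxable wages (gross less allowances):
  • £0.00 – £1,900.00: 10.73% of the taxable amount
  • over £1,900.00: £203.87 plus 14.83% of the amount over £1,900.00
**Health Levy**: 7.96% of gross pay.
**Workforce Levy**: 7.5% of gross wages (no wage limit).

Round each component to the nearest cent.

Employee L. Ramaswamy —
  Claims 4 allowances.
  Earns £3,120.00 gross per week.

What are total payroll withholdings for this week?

Income Tax: taxable = £3,120.00 − 4×£86.00 = £2,776.00
  £203.87 + 14.83% × (£2,776.00 − £1,900.00) = £203.87 + 14.83% × £876.00 = £333.78
Health Levy: 7.96% × £3,120.00 = £248.35
Workforce Levy: 7.5% × £3,120.00 = £234.00
Total: £333.78 + £248.35 + £234.00 = £816.13

£816.13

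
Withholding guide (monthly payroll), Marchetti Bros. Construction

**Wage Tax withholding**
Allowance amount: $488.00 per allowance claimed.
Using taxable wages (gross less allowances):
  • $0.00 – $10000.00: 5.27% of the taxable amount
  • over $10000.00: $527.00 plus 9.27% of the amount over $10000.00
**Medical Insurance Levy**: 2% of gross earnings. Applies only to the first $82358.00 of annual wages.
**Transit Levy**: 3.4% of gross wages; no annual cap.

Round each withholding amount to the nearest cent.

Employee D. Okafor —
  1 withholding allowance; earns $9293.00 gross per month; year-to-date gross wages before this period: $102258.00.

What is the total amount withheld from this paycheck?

$779.98

Wage Tax: taxable = $9293.00 − 1×$488.00 = $8805.00
  5.27% × $8805.00 = $464.02
Medical Insurance Levy: YTD $102258.00 ≥ cap $82358.00 → $0.00
Transit Levy: 3.4% × $9293.00 = $315.96
Total: $464.02 + $0.00 + $315.96 = $779.98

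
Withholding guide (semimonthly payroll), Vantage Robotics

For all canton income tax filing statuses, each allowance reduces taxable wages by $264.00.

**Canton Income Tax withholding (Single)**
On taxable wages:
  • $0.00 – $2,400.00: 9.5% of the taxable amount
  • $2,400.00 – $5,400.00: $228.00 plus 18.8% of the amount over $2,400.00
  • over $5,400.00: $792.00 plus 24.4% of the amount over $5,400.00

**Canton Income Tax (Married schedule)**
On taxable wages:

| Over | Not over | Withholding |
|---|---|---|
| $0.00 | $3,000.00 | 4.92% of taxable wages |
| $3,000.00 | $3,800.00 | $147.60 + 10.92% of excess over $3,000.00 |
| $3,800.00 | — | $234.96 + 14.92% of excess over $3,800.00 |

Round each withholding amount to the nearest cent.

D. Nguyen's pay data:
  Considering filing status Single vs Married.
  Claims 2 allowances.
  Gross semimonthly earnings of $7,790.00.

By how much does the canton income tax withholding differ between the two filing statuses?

$494.84

Canton Income Tax (Single): taxable = $7,790.00 − 2×$264.00 = $7,262.00
  $792.00 + 24.4% × ($7,262.00 − $5,400.00) = $792.00 + 24.4% × $1,862.00 = $1,246.33
Canton Income Tax (Married): taxable = $7,790.00 − 2×$264.00 = $7,262.00
  $234.96 + 14.92% × ($7,262.00 − $3,800.00) = $234.96 + 14.92% × $3,462.00 = $751.49
Difference: |$1,246.33 − $751.49| = $494.84 (higher under Single)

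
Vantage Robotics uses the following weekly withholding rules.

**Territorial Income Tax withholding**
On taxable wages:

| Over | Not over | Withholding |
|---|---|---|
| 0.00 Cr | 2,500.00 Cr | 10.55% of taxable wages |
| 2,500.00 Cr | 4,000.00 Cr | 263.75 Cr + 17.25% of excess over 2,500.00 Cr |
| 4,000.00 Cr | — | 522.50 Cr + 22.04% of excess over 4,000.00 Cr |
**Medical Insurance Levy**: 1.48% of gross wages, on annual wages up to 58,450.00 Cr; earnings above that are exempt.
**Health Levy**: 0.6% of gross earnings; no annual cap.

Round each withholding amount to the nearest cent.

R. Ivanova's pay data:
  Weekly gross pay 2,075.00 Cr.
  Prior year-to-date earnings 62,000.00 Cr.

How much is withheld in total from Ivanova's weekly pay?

Territorial Income Tax: taxable = 2,075.00 Cr
  10.55% × 2,075.00 Cr = 218.91 Cr
Medical Insurance Levy: YTD 62,000.00 Cr ≥ cap 58,450.00 Cr → 0.00 Cr
Health Levy: 0.6% × 2,075.00 Cr = 12.45 Cr
Total: 218.91 Cr + 0.00 Cr + 12.45 Cr = 231.36 Cr

231.36 Cr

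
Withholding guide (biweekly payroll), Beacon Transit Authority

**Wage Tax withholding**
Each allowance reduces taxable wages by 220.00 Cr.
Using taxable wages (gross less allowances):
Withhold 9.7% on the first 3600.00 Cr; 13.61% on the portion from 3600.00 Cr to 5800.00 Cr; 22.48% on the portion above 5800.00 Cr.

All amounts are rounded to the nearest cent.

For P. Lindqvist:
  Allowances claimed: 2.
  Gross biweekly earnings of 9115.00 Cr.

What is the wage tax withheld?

1294.92 Cr

Wage Tax: taxable = 9115.00 Cr − 2×220.00 Cr = 8675.00 Cr
  648.62 Cr + 22.48% × (8675.00 Cr − 5800.00 Cr) = 648.62 Cr + 22.48% × 2875.00 Cr = 1294.92 Cr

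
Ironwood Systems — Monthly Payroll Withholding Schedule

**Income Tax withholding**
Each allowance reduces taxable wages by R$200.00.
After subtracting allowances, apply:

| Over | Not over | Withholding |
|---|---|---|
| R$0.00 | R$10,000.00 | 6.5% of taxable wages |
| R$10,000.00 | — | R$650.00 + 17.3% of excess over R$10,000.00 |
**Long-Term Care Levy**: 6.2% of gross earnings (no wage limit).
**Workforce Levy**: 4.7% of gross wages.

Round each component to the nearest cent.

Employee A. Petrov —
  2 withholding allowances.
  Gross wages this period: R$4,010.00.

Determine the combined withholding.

R$671.74

Income Tax: taxable = R$4,010.00 − 2×R$200.00 = R$3,610.00
  6.5% × R$3,610.00 = R$234.65
Long-Term Care Levy: 6.2% × R$4,010.00 = R$248.62
Workforce Levy: 4.7% × R$4,010.00 = R$188.47
Total: R$234.65 + R$248.62 + R$188.47 = R$671.74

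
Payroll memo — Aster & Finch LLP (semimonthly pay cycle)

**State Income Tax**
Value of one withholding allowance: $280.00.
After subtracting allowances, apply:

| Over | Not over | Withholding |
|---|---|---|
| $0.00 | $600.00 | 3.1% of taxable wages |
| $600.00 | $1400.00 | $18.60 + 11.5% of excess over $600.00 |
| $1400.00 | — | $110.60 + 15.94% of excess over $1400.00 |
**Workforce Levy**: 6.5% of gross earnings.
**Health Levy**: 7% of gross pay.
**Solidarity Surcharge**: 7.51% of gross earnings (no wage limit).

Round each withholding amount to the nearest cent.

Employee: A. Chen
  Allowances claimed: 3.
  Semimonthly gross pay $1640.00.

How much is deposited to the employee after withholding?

$1253.84

State Income Tax: taxable = $1640.00 − 3×$280.00 = $800.00
  $18.60 + 11.5% × ($800.00 − $600.00) = $18.60 + 11.5% × $200.00 = $41.60
Workforce Levy: 6.5% × $1640.00 = $106.60
Health Levy: 7% × $1640.00 = $114.80
Solidarity Surcharge: 7.51% × $1640.00 = $123.16
Total withheld: $41.60 + $106.60 + $114.80 + $123.16 = $386.16
Net pay: $1640.00 − $386.16 = $1253.84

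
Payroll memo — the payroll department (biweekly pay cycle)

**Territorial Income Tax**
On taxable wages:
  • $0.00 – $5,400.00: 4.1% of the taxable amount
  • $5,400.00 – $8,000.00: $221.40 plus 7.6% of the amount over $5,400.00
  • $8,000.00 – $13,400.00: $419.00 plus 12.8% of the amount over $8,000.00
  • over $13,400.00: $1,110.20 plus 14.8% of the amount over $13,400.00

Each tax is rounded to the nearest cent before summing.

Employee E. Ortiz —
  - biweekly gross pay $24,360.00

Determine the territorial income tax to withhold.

Territorial Income Tax: taxable = $24,360.00
  $1,110.20 + 14.8% × ($24,360.00 − $13,400.00) = $1,110.20 + 14.8% × $10,960.00 = $2,732.28

$2,732.28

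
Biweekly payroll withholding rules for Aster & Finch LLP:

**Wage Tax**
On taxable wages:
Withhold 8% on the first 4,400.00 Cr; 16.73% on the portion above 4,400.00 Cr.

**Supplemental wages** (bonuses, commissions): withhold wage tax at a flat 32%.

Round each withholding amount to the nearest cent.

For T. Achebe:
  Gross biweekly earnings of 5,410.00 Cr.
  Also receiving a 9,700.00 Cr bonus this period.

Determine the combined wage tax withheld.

Wage Tax: taxable = 5,410.00 Cr
  352.00 Cr + 16.73% × (5,410.00 Cr − 4,400.00 Cr) = 352.00 Cr + 16.73% × 1,010.00 Cr = 520.97 Cr
Supplemental (32% flat on bonus): 32% × 9,700.00 Cr = 3,104.00 Cr
Total wage tax: 520.97 Cr + 3,104.00 Cr = 3,624.97 Cr

3,624.97 Cr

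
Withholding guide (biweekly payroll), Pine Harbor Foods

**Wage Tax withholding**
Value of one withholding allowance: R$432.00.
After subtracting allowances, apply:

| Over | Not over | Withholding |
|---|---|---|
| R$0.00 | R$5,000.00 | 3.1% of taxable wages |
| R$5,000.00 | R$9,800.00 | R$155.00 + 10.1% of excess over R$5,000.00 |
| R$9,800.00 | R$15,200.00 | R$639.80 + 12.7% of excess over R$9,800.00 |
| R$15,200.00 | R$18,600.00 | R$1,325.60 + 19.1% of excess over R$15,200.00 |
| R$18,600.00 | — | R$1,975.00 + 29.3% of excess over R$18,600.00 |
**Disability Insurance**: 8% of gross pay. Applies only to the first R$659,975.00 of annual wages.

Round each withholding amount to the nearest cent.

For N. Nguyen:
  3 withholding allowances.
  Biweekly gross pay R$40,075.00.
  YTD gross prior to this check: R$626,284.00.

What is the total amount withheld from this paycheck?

R$10,582.73

Wage Tax: taxable = R$40,075.00 − 3×R$432.00 = R$38,779.00
  R$1,975.00 + 29.3% × (R$38,779.00 − R$18,600.00) = R$1,975.00 + 29.3% × R$20,179.00 = R$7,887.45
Disability Insurance: cap R$659,975.00 − YTD R$626,284.00 = R$33,691.00 subject; 8% × R$33,691.00 = R$2,695.28
Total: R$7,887.45 + R$2,695.28 = R$10,582.73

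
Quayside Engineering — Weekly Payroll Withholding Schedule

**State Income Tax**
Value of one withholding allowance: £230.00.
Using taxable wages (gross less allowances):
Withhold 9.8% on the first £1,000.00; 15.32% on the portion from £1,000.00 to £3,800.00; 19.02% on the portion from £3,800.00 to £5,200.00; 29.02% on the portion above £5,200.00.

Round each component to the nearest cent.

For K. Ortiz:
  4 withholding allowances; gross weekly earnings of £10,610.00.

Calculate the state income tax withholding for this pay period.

State Income Tax: taxable = £10,610.00 − 4×£230.00 = £9,690.00
  £793.24 + 29.02% × (£9,690.00 − £5,200.00) = £793.24 + 29.02% × £4,490.00 = £2,096.24

£2,096.24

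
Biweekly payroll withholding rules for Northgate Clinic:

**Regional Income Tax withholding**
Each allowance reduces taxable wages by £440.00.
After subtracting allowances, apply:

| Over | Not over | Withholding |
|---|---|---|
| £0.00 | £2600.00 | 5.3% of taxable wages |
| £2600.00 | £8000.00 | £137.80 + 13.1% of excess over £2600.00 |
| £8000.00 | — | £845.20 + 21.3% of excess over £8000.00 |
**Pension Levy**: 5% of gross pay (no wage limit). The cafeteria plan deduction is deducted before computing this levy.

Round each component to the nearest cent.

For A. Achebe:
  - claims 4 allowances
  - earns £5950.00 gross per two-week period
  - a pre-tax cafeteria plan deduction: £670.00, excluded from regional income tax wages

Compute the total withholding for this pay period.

£522.32

Regional Income Tax: taxable = £5950.00 − £670.00 − 4×£440.00 = £3520.00
  £137.80 + 13.1% × (£3520.00 − £2600.00) = £137.80 + 13.1% × £920.00 = £258.32
Pension Levy: 5% × £5280.00 = £264.00
Total: £258.32 + £264.00 = £522.32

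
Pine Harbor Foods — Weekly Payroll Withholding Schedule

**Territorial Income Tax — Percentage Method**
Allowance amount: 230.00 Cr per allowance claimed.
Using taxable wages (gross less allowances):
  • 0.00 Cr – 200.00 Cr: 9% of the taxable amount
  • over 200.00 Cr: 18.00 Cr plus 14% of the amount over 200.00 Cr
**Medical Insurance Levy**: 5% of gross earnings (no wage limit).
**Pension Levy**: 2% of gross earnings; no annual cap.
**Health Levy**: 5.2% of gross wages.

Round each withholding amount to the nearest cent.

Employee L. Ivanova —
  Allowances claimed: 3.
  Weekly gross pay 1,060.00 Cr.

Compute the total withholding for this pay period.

171.12 Cr

Territorial Income Tax: taxable = 1,060.00 Cr − 3×230.00 Cr = 370.00 Cr
  18.00 Cr + 14% × (370.00 Cr − 200.00 Cr) = 18.00 Cr + 14% × 170.00 Cr = 41.80 Cr
Medical Insurance Levy: 5% × 1,060.00 Cr = 53.00 Cr
Pension Levy: 2% × 1,060.00 Cr = 21.20 Cr
Health Levy: 5.2% × 1,060.00 Cr = 55.12 Cr
Total: 41.80 Cr + 53.00 Cr + 21.20 Cr + 55.12 Cr = 171.12 Cr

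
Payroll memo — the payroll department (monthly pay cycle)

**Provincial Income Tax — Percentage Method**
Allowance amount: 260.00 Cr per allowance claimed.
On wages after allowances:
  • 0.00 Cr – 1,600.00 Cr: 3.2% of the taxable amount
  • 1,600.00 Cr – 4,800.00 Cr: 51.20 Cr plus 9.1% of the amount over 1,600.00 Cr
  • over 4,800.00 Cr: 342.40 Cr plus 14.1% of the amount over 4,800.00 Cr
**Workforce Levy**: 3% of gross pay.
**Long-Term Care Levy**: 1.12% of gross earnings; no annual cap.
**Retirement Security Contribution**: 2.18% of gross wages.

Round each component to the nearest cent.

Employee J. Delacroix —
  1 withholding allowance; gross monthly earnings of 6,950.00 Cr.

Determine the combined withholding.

1,046.74 Cr

Provincial Income Tax: taxable = 6,950.00 Cr − 1×260.00 Cr = 6,690.00 Cr
  342.40 Cr + 14.1% × (6,690.00 Cr − 4,800.00 Cr) = 342.40 Cr + 14.1% × 1,890.00 Cr = 608.89 Cr
Workforce Levy: 3% × 6,950.00 Cr = 208.50 Cr
Long-Term Care Levy: 1.12% × 6,950.00 Cr = 77.84 Cr
Retirement Security Contribution: 2.18% × 6,950.00 Cr = 151.51 Cr
Total: 608.89 Cr + 208.50 Cr + 77.84 Cr + 151.51 Cr = 1,046.74 Cr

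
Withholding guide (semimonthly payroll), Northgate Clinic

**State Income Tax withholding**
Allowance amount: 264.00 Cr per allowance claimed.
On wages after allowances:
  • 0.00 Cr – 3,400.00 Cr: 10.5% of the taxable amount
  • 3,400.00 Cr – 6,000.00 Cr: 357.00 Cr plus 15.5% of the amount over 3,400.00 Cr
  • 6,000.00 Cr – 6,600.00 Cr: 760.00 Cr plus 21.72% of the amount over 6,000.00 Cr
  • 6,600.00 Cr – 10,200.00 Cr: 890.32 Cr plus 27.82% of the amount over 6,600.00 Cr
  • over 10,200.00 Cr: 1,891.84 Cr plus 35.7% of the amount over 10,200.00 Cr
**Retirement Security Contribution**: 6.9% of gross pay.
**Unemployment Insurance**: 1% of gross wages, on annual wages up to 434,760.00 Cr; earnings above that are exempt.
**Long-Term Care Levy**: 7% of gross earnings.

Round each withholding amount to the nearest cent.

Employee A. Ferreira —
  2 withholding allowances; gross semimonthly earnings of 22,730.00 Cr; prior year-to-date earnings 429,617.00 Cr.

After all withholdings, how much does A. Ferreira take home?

State Income Tax: taxable = 22,730.00 Cr − 2×264.00 Cr = 22,202.00 Cr
  1,891.84 Cr + 35.7% × (22,202.00 Cr − 10,200.00 Cr) = 1,891.84 Cr + 35.7% × 12,002.00 Cr = 6,176.55 Cr
Retirement Security Contribution: 6.9% × 22,730.00 Cr = 1,568.37 Cr
Unemployment Insurance: cap 434,760.00 Cr − YTD 429,617.00 Cr = 5,143.00 Cr subject; 1% × 5,143.00 Cr = 51.43 Cr
Long-Term Care Levy: 7% × 22,730.00 Cr = 1,591.10 Cr
Total withheld: 6,176.55 Cr + 1,568.37 Cr + 51.43 Cr + 1,591.10 Cr = 9,387.45 Cr
Net pay: 22,730.00 Cr − 9,387.45 Cr = 13,342.55 Cr

13,342.55 Cr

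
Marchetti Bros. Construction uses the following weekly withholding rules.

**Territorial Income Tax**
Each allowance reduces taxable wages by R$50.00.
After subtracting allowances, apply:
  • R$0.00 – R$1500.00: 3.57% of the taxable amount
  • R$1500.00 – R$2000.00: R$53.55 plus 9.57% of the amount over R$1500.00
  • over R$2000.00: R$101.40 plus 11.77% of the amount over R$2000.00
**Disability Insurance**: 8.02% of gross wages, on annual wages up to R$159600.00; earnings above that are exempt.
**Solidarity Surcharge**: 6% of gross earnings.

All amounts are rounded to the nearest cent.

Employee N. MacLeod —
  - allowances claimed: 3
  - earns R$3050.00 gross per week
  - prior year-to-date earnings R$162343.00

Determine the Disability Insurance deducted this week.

Disability Insurance: YTD R$162343.00 ≥ cap R$159600.00 → R$0.00

R$0.00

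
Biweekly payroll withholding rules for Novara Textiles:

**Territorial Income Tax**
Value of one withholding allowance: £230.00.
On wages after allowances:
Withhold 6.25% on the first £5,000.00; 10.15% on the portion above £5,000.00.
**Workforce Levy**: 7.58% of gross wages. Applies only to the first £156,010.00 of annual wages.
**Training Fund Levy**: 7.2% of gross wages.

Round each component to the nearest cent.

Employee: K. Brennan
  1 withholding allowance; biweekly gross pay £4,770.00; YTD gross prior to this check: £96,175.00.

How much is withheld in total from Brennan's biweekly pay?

Territorial Income Tax: taxable = £4,770.00 − 1×£230.00 = £4,540.00
  6.25% × £4,540.00 = £283.75
Workforce Levy: 7.58% × £4,770.00 = £361.57
Training Fund Levy: 7.2% × £4,770.00 = £343.44
Total: £283.75 + £361.57 + £343.44 = £988.76

£988.76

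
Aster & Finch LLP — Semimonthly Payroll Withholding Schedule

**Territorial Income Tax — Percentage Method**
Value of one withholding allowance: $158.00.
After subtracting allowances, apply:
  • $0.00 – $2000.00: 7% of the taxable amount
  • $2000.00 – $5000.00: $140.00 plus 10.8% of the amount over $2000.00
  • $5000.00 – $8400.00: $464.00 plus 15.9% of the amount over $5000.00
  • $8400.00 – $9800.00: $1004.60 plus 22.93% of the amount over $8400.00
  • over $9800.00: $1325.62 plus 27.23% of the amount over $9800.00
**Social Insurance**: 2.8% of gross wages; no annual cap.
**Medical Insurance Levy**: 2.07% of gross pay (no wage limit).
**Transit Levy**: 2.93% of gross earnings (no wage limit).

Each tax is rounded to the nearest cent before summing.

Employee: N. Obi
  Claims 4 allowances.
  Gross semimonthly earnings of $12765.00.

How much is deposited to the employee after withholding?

$9808.43

Territorial Income Tax: taxable = $12765.00 − 4×$158.00 = $12133.00
  $1325.62 + 27.23% × ($12133.00 − $9800.00) = $1325.62 + 27.23% × $2333.00 = $1960.90
Social Insurance: 2.8% × $12765.00 = $357.42
Medical Insurance Levy: 2.07% × $12765.00 = $264.24
Transit Levy: 2.93% × $12765.00 = $374.01
Total withheld: $1960.90 + $357.42 + $264.24 + $374.01 = $2956.57
Net pay: $12765.00 − $2956.57 = $9808.43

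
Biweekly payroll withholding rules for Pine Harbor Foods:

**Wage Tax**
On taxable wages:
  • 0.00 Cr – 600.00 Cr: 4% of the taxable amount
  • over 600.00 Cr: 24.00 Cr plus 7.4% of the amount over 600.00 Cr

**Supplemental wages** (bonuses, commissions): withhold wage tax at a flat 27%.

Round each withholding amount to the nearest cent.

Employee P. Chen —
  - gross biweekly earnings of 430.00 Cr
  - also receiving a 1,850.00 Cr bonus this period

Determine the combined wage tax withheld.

516.70 Cr

Wage Tax: taxable = 430.00 Cr
  4% × 430.00 Cr = 17.20 Cr
Supplemental (27% flat on bonus): 27% × 1,850.00 Cr = 499.50 Cr
Total wage tax: 17.20 Cr + 499.50 Cr = 516.70 Cr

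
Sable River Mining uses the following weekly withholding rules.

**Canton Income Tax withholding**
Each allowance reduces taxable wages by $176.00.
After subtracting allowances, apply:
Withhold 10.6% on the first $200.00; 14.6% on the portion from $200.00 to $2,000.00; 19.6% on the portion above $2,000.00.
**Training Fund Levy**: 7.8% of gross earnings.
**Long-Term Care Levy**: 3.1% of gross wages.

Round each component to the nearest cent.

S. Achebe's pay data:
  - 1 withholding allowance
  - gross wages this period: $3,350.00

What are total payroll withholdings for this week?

$879.25

Canton Income Tax: taxable = $3,350.00 − 1×$176.00 = $3,174.00
  $284.00 + 19.6% × ($3,174.00 − $2,000.00) = $284.00 + 19.6% × $1,174.00 = $514.10
Training Fund Levy: 7.8% × $3,350.00 = $261.30
Long-Term Care Levy: 3.1% × $3,350.00 = $103.85
Total: $514.10 + $261.30 + $103.85 = $879.25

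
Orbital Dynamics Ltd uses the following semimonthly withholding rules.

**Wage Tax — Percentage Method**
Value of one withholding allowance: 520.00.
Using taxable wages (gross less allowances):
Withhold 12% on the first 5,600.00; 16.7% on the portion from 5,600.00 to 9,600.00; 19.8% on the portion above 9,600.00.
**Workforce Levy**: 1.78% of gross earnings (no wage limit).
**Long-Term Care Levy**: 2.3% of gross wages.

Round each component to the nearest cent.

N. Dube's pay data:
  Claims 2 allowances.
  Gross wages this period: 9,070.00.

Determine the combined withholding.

Wage Tax: taxable = 9,070.00 − 2×520.00 = 8,030.00
  672.00 + 16.7% × (8,030.00 − 5,600.00) = 672.00 + 16.7% × 2,430.00 = 1,077.81
Workforce Levy: 1.78% × 9,070.00 = 161.45
Long-Term Care Levy: 2.3% × 9,070.00 = 208.61
Total: 1,077.81 + 161.45 + 208.61 = 1,447.87

1,447.87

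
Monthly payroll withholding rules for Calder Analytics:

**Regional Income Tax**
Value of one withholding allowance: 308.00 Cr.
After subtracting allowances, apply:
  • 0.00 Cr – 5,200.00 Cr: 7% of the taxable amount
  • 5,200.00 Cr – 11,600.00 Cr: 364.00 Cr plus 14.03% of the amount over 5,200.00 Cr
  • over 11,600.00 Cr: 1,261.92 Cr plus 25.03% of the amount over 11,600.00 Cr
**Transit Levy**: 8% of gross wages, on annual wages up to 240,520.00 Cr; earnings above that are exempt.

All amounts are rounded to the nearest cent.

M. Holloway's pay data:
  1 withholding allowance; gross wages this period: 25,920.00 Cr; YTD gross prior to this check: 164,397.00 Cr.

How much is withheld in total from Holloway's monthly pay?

Regional Income Tax: taxable = 25,920.00 Cr − 1×308.00 Cr = 25,612.00 Cr
  1,261.92 Cr + 25.03% × (25,612.00 Cr − 11,600.00 Cr) = 1,261.92 Cr + 25.03% × 14,012.00 Cr = 4,769.12 Cr
Transit Levy: 8% × 25,920.00 Cr = 2,073.60 Cr
Total: 4,769.12 Cr + 2,073.60 Cr = 6,842.72 Cr

6,842.72 Cr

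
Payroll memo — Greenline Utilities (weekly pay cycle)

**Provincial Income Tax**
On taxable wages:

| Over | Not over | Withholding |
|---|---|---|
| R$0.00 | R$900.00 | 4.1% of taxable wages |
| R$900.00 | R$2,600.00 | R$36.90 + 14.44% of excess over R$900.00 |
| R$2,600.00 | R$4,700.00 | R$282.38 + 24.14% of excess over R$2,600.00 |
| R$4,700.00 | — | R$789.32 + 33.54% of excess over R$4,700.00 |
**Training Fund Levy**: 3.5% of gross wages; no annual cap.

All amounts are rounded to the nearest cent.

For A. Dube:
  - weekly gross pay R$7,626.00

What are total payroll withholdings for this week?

Provincial Income Tax: taxable = R$7,626.00
  R$789.32 + 33.54% × (R$7,626.00 − R$4,700.00) = R$789.32 + 33.54% × R$2,926.00 = R$1,770.70
Training Fund Levy: 3.5% × R$7,626.00 = R$266.91
Total: R$1,770.70 + R$266.91 = R$2,037.61

R$2,037.61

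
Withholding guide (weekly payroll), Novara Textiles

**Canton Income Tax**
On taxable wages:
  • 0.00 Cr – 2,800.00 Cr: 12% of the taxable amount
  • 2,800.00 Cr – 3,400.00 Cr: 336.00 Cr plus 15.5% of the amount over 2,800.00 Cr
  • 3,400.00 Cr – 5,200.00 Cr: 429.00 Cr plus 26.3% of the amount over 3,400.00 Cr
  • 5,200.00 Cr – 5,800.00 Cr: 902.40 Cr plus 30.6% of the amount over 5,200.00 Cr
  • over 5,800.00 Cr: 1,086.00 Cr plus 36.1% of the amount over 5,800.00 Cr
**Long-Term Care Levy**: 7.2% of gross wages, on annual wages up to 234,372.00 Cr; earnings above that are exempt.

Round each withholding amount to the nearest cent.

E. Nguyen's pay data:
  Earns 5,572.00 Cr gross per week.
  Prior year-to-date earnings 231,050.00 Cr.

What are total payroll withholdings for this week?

1,255.41 Cr

Canton Income Tax: taxable = 5,572.00 Cr
  902.40 Cr + 30.6% × (5,572.00 Cr − 5,200.00 Cr) = 902.40 Cr + 30.6% × 372.00 Cr = 1,016.23 Cr
Long-Term Care Levy: cap 234,372.00 Cr − YTD 231,050.00 Cr = 3,322.00 Cr subject; 7.2% × 3,322.00 Cr = 239.18 Cr
Total: 1,016.23 Cr + 239.18 Cr = 1,255.41 Cr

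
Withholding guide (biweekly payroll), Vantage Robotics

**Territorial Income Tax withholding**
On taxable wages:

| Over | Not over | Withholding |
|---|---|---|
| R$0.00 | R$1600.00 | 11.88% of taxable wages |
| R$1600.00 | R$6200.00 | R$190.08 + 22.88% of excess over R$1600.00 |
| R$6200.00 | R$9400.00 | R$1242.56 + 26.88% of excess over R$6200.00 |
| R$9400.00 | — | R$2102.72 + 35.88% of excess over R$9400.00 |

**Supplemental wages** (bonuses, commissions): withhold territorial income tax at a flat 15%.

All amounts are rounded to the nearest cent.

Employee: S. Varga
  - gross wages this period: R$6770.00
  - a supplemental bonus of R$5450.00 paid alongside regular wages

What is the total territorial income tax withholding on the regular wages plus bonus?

R$2213.28

Territorial Income Tax: taxable = R$6770.00
  R$1242.56 + 26.88% × (R$6770.00 − R$6200.00) = R$1242.56 + 26.88% × R$570.00 = R$1395.78
Supplemental (15% flat on bonus): 15% × R$5450.00 = R$817.50
Total territorial income tax: R$1395.78 + R$817.50 = R$2213.28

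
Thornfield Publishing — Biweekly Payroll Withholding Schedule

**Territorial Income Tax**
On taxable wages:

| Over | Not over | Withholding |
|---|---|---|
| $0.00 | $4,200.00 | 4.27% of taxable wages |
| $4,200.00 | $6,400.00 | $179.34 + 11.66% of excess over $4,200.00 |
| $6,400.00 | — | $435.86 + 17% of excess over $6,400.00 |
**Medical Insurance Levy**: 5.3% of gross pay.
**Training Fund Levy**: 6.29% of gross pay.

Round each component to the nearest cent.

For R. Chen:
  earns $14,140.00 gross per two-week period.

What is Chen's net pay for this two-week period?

Territorial Income Tax: taxable = $14,140.00
  $435.86 + 17% × ($14,140.00 − $6,400.00) = $435.86 + 17% × $7,740.00 = $1,751.66
Medical Insurance Levy: 5.3% × $14,140.00 = $749.42
Training Fund Levy: 6.29% × $14,140.00 = $889.41
Total withheld: $1,751.66 + $749.42 + $889.41 = $3,390.49
Net pay: $14,140.00 − $3,390.49 = $10,749.51

$10,749.51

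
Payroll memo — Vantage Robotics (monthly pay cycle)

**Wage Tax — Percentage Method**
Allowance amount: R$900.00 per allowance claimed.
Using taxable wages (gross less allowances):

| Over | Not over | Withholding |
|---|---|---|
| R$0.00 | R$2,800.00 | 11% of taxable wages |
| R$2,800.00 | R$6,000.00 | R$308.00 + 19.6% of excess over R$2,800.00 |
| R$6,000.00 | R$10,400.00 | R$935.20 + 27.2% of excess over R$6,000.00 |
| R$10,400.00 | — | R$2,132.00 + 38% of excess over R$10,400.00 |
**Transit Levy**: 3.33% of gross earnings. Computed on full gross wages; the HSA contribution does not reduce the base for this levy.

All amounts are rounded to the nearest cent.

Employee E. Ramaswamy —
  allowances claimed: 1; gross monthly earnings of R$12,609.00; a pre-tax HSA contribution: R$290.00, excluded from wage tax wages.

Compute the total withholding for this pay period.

R$2,939.10

Wage Tax: taxable = R$12,609.00 − R$290.00 − 1×R$900.00 = R$11,419.00
  R$2,132.00 + 38% × (R$11,419.00 − R$10,400.00) = R$2,132.00 + 38% × R$1,019.00 = R$2,519.22
Transit Levy: 3.33% × R$12,609.00 = R$419.88
Total: R$2,519.22 + R$419.88 = R$2,939.10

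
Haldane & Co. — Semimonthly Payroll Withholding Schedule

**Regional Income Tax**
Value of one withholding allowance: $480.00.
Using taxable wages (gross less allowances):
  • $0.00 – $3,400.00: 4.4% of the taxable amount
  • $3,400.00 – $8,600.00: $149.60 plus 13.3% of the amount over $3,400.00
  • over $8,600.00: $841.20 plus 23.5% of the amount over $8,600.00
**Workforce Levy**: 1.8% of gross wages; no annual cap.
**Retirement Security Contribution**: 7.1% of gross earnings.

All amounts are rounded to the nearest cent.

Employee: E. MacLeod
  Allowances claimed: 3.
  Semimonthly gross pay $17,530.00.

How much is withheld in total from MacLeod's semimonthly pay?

$4,161.52

Regional Income Tax: taxable = $17,530.00 − 3×$480.00 = $16,090.00
  $841.20 + 23.5% × ($16,090.00 − $8,600.00) = $841.20 + 23.5% × $7,490.00 = $2,601.35
Workforce Levy: 1.8% × $17,530.00 = $315.54
Retirement Security Contribution: 7.1% × $17,530.00 = $1,244.63
Total: $2,601.35 + $315.54 + $1,244.63 = $4,161.52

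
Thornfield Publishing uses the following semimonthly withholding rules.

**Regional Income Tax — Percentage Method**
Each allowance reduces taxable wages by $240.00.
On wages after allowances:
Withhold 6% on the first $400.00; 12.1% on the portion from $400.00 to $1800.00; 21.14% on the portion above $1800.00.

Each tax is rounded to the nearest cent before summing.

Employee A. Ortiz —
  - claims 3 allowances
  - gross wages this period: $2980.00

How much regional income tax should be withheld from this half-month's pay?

$290.64

Regional Income Tax: taxable = $2980.00 − 3×$240.00 = $2260.00
  $193.40 + 21.14% × ($2260.00 − $1800.00) = $193.40 + 21.14% × $460.00 = $290.64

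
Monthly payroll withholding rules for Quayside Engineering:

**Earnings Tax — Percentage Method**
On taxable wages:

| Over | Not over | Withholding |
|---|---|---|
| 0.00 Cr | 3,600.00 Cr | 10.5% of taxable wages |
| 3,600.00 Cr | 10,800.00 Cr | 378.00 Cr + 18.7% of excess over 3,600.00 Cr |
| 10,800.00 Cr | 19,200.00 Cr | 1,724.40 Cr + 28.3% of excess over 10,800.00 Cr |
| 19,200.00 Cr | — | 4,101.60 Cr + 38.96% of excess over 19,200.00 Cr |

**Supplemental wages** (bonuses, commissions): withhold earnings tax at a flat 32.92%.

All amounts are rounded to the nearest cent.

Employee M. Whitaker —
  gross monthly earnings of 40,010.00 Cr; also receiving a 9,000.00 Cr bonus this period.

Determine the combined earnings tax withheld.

15,171.98 Cr

Earnings Tax: taxable = 40,010.00 Cr
  4,101.60 Cr + 38.96% × (40,010.00 Cr − 19,200.00 Cr) = 4,101.60 Cr + 38.96% × 20,810.00 Cr = 12,209.18 Cr
Supplemental (32.92% flat on bonus): 32.92% × 9,000.00 Cr = 2,962.80 Cr
Total earnings tax: 12,209.18 Cr + 2,962.80 Cr = 15,171.98 Cr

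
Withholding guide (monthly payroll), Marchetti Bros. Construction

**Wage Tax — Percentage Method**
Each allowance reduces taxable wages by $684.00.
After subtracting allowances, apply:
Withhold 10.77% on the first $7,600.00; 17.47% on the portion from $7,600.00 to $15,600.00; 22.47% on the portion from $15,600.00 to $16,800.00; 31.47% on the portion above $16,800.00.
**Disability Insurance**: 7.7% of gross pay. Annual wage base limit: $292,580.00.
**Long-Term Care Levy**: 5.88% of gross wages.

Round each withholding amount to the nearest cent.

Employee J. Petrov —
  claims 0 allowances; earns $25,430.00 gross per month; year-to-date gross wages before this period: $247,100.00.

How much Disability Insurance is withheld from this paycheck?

Disability Insurance: 7.7% × $25,430.00 = $1,958.11

$1,958.11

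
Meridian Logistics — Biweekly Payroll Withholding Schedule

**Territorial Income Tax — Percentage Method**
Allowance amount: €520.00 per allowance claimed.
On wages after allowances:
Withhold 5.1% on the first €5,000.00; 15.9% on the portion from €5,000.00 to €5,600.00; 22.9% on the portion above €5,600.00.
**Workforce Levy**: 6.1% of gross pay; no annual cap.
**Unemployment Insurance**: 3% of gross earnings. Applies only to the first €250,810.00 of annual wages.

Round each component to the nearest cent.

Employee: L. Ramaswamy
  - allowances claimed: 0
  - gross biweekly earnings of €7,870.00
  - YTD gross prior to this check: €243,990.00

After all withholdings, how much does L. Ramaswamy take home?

Territorial Income Tax: taxable = €7,870.00
  €350.40 + 22.9% × (€7,870.00 − €5,600.00) = €350.40 + 22.9% × €2,270.00 = €870.23
Workforce Levy: 6.1% × €7,870.00 = €480.07
Unemployment Insurance: cap €250,810.00 − YTD €243,990.00 = €6,820.00 subject; 3% × €6,820.00 = €204.60
Total withheld: €870.23 + €480.07 + €204.60 = €1,554.90
Net pay: €7,870.00 − €1,554.90 = €6,315.10

€6,315.10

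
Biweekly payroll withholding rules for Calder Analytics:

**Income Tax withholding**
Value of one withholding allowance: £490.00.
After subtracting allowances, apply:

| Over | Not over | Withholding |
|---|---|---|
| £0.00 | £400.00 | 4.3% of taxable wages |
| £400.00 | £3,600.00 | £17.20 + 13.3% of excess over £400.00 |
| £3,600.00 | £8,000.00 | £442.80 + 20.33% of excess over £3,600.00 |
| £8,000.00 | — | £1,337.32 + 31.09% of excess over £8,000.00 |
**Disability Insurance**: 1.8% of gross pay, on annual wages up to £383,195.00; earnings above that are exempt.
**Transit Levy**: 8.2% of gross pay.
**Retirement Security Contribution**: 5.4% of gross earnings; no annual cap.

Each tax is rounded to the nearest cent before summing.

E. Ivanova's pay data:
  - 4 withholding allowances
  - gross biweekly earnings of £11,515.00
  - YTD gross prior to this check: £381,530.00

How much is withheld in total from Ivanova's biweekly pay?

Income Tax: taxable = £11,515.00 − 4×£490.00 = £9,555.00
  £1,337.32 + 31.09% × (£9,555.00 − £8,000.00) = £1,337.32 + 31.09% × £1,555.00 = £1,820.77
Disability Insurance: cap £383,195.00 − YTD £381,530.00 = £1,665.00 subject; 1.8% × £1,665.00 = £29.97
Transit Levy: 8.2% × £11,515.00 = £944.23
Retirement Security Contribution: 5.4% × £11,515.00 = £621.81
Total: £1,820.77 + £29.97 + £944.23 + £621.81 = £3,416.78

£3,416.78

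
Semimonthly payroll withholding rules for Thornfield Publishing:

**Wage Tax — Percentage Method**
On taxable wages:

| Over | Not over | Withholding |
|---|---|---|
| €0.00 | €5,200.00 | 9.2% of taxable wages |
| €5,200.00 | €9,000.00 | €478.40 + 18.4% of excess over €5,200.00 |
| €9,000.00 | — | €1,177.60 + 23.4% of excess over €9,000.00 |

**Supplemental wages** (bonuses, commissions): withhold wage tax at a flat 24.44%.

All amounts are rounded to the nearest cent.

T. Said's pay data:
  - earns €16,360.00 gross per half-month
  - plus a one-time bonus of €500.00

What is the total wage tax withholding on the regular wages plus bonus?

€3,022.04

Wage Tax: taxable = €16,360.00
  €1,177.60 + 23.4% × (€16,360.00 − €9,000.00) = €1,177.60 + 23.4% × €7,360.00 = €2,899.84
Supplemental (24.44% flat on bonus): 24.44% × €500.00 = €122.20
Total wage tax: €2,899.84 + €122.20 = €3,022.04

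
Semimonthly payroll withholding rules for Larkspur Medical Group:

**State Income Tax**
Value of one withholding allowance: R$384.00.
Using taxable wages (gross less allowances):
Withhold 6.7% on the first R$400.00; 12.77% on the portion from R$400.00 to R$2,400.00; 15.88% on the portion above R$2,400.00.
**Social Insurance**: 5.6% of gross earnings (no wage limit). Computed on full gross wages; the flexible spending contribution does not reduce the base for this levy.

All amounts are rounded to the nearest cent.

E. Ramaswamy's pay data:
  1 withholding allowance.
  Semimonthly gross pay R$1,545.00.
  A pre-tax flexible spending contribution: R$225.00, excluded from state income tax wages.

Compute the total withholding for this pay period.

State Income Tax: taxable = R$1,545.00 − R$225.00 − 1×R$384.00 = R$936.00
  R$26.80 + 12.77% × (R$936.00 − R$400.00) = R$26.80 + 12.77% × R$536.00 = R$95.25
Social Insurance: 5.6% × R$1,545.00 = R$86.52
Total: R$95.25 + R$86.52 = R$181.77

R$181.77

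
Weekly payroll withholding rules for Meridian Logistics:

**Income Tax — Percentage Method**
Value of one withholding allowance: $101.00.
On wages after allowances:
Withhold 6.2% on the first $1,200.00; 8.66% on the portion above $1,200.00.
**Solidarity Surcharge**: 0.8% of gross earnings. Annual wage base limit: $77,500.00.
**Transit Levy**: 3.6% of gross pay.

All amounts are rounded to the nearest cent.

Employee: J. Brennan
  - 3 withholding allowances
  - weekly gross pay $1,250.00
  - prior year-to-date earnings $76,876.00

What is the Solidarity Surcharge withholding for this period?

$4.99

Solidarity Surcharge: cap $77,500.00 − YTD $76,876.00 = $624.00 subject; 0.8% × $624.00 = $4.99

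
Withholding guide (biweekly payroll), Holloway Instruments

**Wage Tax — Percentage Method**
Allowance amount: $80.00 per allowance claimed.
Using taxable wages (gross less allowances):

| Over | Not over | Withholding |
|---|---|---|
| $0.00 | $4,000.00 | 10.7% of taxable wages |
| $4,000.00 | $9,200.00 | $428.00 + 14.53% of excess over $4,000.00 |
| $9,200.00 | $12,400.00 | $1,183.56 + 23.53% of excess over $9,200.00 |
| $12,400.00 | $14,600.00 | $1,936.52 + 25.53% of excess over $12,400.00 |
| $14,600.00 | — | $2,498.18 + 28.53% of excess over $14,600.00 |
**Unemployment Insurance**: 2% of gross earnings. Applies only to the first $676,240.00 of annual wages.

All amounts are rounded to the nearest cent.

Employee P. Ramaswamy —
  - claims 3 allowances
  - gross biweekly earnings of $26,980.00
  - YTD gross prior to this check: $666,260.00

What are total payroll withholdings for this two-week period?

Wage Tax: taxable = $26,980.00 − 3×$80.00 = $26,740.00
  $2,498.18 + 28.53% × ($26,740.00 − $14,600.00) = $2,498.18 + 28.53% × $12,140.00 = $5,961.72
Unemployment Insurance: cap $676,240.00 − YTD $666,260.00 = $9,980.00 subject; 2% × $9,980.00 = $199.60
Total: $5,961.72 + $199.60 = $6,161.32

$6,161.32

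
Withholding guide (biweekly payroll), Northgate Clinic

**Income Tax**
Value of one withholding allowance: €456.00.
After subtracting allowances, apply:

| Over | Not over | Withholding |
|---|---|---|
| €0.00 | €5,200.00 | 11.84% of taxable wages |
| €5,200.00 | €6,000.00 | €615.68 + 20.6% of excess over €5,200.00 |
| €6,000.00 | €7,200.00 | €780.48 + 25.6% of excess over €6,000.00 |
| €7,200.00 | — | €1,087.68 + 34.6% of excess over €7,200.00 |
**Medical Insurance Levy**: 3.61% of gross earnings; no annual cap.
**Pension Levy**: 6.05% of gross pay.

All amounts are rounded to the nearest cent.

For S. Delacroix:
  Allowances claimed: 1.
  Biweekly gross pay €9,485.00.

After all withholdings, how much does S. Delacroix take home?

€6,848.24

Income Tax: taxable = €9,485.00 − 1×€456.00 = €9,029.00
  €1,087.68 + 34.6% × (€9,029.00 − €7,200.00) = €1,087.68 + 34.6% × €1,829.00 = €1,720.51
Medical Insurance Levy: 3.61% × €9,485.00 = €342.41
Pension Levy: 6.05% × €9,485.00 = €573.84
Total withheld: €1,720.51 + €342.41 + €573.84 = €2,636.76
Net pay: €9,485.00 − €2,636.76 = €6,848.24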